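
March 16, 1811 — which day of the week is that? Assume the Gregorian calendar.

Saturday

Doomsday rule: the anchor day for the 1800s is Friday. For year 11: 11÷12 = 0 r 11, and 11÷4 = 2, so 0+11+2 = 13.
Friday + 13 ≡ Thursday — that's 1811's doomsday.
In March the doomsday date is Mar 14.
Mar 16 is 2 days after Mar 14; 2 mod 7 = 2, so Thursday + 2 = Saturday.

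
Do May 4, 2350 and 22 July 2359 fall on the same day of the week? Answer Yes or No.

No

From May 4, 2350 to Jul 22, 2359 is 3366 days.
3366 mod 7 = 6, so they are different weekdays.
(May 4, 2350 is a Thursday; Jul 22, 2359 is a Wednesday.)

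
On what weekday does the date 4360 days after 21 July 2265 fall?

First find the weekday of Jul 21, 2265. Doomsday rule: the anchor day for the 2200s is Friday. For year 65: 65÷12 = 5 r 5, and 5÷4 = 1, so 5+5+1 = 11.
Friday + 11 ≡ Tuesday — that's 2265's doomsday.
In July the doomsday date is Jul 11.
Jul 21 is 10 days after Jul 11; 10 mod 7 = 3, so Tuesday + 3 = Friday.
4360 mod 7 = 6, so 4360 days after a Friday is Friday + 6 = Thursday.

Thursday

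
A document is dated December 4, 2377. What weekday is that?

Doomsday rule: the anchor day for the 2300s is Wednesday. For year 77: 77÷12 = 6 r 5, and 5÷4 = 1, so 6+5+1 = 12.
Wednesday + 12 ≡ Monday — that's 2377's doomsday.
In December the doomsday date is Dec 12.
Dec 4 is 8 days before Dec 12; 8 mod 7 = 1, so Monday − 1 = Sunday.

Sunday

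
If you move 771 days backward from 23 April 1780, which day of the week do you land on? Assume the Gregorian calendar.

First find the weekday of Apr 23, 1780. Doomsday rule: the anchor day for the 1700s is Sunday. For year 80: 80÷12 = 6 r 8, and 8÷4 = 2, so 6+8+2 = 16.
Sunday + 16 ≡ Tuesday — that's 1780's doomsday.
In April the doomsday date is Apr 4.
Apr 23 is 19 days after Apr 4; 19 mod 7 = 5, so Tuesday + 5 = Sunday.
771 mod 7 = 1, so 771 days before a Sunday is Sunday − 1 = Saturday.

Saturday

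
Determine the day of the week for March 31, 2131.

Saturday

Doomsday rule: the anchor day for the 2100s is Sunday. For year 31: 31÷12 = 2 r 7, and 7÷4 = 1, so 2+7+1 = 10.
Sunday + 10 ≡ Wednesday — that's 2131's doomsday.
In March the doomsday date is Mar 14.
Mar 31 is 17 days after Mar 14; 17 mod 7 = 3, so Wednesday + 3 = Saturday.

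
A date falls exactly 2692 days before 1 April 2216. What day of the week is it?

Apr 1, 2216 is a Monday.
2692 mod 7 = 4, so 2692 days before a Monday is Monday − 4 = Thursday.

Thursday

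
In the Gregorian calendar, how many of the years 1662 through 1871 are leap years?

Multiples of 4 in [1662,1871]: 52.
Of those, multiples of 100: 2 (not leap unless ÷400).
Multiples of 400: 0.
Leap years = 52 − 2 + 0 = 50.

50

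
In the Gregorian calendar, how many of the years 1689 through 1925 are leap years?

56

Multiples of 4 in [1689,1925]: 59.
Of those, multiples of 100: 3 (not leap unless ÷400).
Multiples of 400: 0.
Leap years = 59 − 3 + 0 = 56.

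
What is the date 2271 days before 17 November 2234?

August 29, 2228

−365 (one year) → Nov 17, 2233 (1906 left).
−365 (one year) → Nov 17, 2232 (1541 left).
−366 (one year; includes Feb 29, 2232) → Nov 17, 2231 (1175 left).
−365 (one year) → Nov 17, 2230 (810 left).
−365 (one year) → Nov 17, 2229 (445 left).
−365 (one year) → Nov 17, 2228 (80 left).
−17 → Oct 31, 2228 (end of Oct, 31 days; 63 left).
−31 → Sep 30, 2228 (end of Sep, 30 days; 32 left).
−30 → Aug 31, 2228 (end of Aug, 31 days; 2 left).
−2 → Aug 29, 2228.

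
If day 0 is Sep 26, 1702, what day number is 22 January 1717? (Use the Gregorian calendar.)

Sep 26, 1702 → Sep 26, 1703: 365 days.
Sep 26, 1703 → Sep 26, 1704: 366 days (Feb 29, 1704 is in that span).
Sep 26, 1704 → Sep 26, 1705: 365 days.
Sep 26, 1705 → Sep 26, 1706: 365 days.
Sep 26, 1706 → Sep 26, 1707: 365 days.
Sep 26, 1707 → Sep 26, 1708: 366 days (Feb 29, 1708 is in that span).
Sep 26, 1708 → Sep 26, 1709: 365 days.
Sep 26, 1709 → Sep 26, 1710: 365 days.
Sep 26, 1710 → Sep 26, 1711: 365 days.
Sep 26, 1711 → Sep 26, 1712: 366 days (Feb 29, 1712 is in that span).
Sep 26, 1712 → Sep 26, 1713: 365 days.
Sep 26, 1713 → Sep 26, 1714: 365 days.
Sep 26, 1714 → Sep 26, 1715: 365 days.
Sep 26, 1715 → Sep 26, 1716: 366 days (Feb 29, 1716 is in that span).
Sep 26, 1716 → Oct 26, 1716: 30 days (September has 30).
Oct 26, 1716 → Nov 26, 1716: 31 days (October has 31).
Nov 26, 1716 → Dec 26, 1716: 30 days (November has 30).
Dec 26, 1716 → Jan 22, 1717: 27 days.
Total: 5232 days.

5232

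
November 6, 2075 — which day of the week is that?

Doomsday rule: the anchor day for the 2000s is Tuesday. For year 75: 75÷12 = 6 r 3, and 3÷4 = 0, so 6+3+0 = 9.
Tuesday + 9 ≡ Thursday — that's 2075's doomsday.
In November the doomsday date is Nov 7.
Nov 6 is 1 day before Nov 7; 1 mod 7 = 1, so Thursday − 1 = Wednesday.

Wednesday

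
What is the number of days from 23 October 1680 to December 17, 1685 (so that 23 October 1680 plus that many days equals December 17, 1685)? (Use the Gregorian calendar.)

1881

Oct 23, 1680 → Oct 23, 1681: 365 days.
Oct 23, 1681 → Oct 23, 1682: 365 days.
Oct 23, 1682 → Oct 23, 1683: 365 days.
Oct 23, 1683 → Oct 23, 1684: 366 days (Feb 29, 1684 is in that span).
Oct 23, 1684 → Oct 23, 1685: 365 days.
Oct 23, 1685 → Nov 23, 1685: 31 days (October has 31).
Nov 23, 1685 → Dec 17, 1685: 24 days.
Total: 1881 days.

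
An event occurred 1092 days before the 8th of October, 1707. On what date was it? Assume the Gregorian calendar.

−365 (one year) → Oct 8, 1706 (727 left).
−365 (one year) → Oct 8, 1705 (362 left).
−8 → Sep 30, 1705 (end of Sep, 30 days; 354 left).
−30 → Aug 31, 1705 (end of Aug, 31 days; 324 left).
−31 → Jul 31, 1705 (end of Jul, 31 days; 293 left).
−31 → Jun 30, 1705 (end of Jun, 30 days; 262 left).
−30 → May 31, 1705 (end of May, 31 days; 232 left).
−31 → Apr 30, 1705 (end of Apr, 30 days; 201 left).
−30 → Mar 31, 1705 (end of Mar, 31 days; 171 left).
−31 → Feb 28, 1705 (end of Feb, 28 days; 140 left).
−28 → Jan 31, 1705 (end of Jan, 31 days; 112 left).
−31 → Dec 31, 1704 (end of Dec, 31 days; 81 left).
−31 → Nov 30, 1704 (end of Nov, 30 days; 50 left).
−30 → Oct 31, 1704 (end of Oct, 31 days; 20 left).
−20 → Oct 11, 1704.

October 11, 1704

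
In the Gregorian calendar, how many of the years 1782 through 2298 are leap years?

125

Multiples of 4 in [1782,2298]: 129.
Of those, multiples of 100: 5 (not leap unless ÷400).
Multiples of 400: 1.
Leap years = 129 − 5 + 1 = 125.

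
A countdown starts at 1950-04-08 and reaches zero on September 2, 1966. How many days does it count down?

5991

Apr 8, 1950 → Apr 8, 1951: 365 days.
Apr 8, 1951 → Apr 8, 1952: 366 days (Feb 29, 1952 is in that span).
Apr 8, 1952 → Apr 8, 1953: 365 days.
Apr 8, 1953 → Apr 8, 1954: 365 days.
Apr 8, 1954 → Apr 8, 1955: 365 days.
Apr 8, 1955 → Apr 8, 1956: 366 days (Feb 29, 1956 is in that span).
Apr 8, 1956 → Apr 8, 1957: 365 days.
Apr 8, 1957 → Apr 8, 1958: 365 days.
Apr 8, 1958 → Apr 8, 1959: 365 days.
Apr 8, 1959 → Apr 8, 1960: 366 days (Feb 29, 1960 is in that span).
Apr 8, 1960 → Apr 8, 1961: 365 days.
Apr 8, 1961 → Apr 8, 1962: 365 days.
Apr 8, 1962 → Apr 8, 1963: 365 days.
Apr 8, 1963 → Apr 8, 1964: 366 days (Feb 29, 1964 is in that span).
Apr 8, 1964 → Apr 8, 1965: 365 days.
Apr 8, 1965 → Apr 8, 1966: 365 days.
Apr 8, 1966 → May 8, 1966: 30 days (April has 30).
May 8, 1966 → Jun 8, 1966: 31 days (May has 31).
Jun 8, 1966 → Jul 8, 1966: 30 days (June has 30).
Jul 8, 1966 → Aug 8, 1966: 31 days (July has 31).
Aug 8, 1966 → Sep 2, 1966: 25 days.
Total: 5991 days.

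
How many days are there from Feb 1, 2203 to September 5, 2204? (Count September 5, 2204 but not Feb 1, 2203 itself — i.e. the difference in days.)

582

Feb 1, 2203 → Feb 1, 2204: 365 days.
Feb 1, 2204 → Mar 1, 2204: 29 days (February has 29).
Mar 1, 2204 → Apr 1, 2204: 31 days (March has 31).
Apr 1, 2204 → May 1, 2204: 30 days (April has 30).
May 1, 2204 → Jun 1, 2204: 31 days (May has 31).
Jun 1, 2204 → Jul 1, 2204: 30 days (June has 30).
Jul 1, 2204 → Aug 1, 2204: 31 days (July has 31).
Aug 1, 2204 → Sep 1, 2204: 31 days (August has 31).
Sep 1, 2204 → Sep 5, 2204: 4 days.
Total: 582 days.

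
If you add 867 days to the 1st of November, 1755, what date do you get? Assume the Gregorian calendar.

March 17, 1758

+366 (one year; includes Feb 29, 1756) → Nov 1, 1756 (501 left).
+365 (one year) → Nov 1, 1757 (136 left).
Nov has 30 days: +30 → Dec 1, 1757 (106 left).
Dec has 31 days: +31 → Jan 1, 1758 (75 left).
Jan has 31 days: +31 → Feb 1, 1758 (44 left).
Feb has 28 days: +28 → Mar 1, 1758 (16 left).
+16 → Mar 17, 1758.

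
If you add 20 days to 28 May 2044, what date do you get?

June 17, 2044

May has 31 days: +4 → Jun 1, 2044 (16 left).
+16 → Jun 17, 2044.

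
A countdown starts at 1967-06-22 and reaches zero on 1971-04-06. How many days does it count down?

1384

Jun 22, 1967 → Jun 22, 1968: 366 days (Feb 29, 1968 is in that span).
Jun 22, 1968 → Jun 22, 1969: 365 days.
Jun 22, 1969 → Jun 22, 1970: 365 days.
Jun 22, 1970 → Jul 22, 1970: 30 days (June has 30).
Jul 22, 1970 → Aug 22, 1970: 31 days (July has 31).
Aug 22, 1970 → Sep 22, 1970: 31 days (August has 31).
Sep 22, 1970 → Oct 22, 1970: 30 days (September has 30).
Oct 22, 1970 → Nov 22, 1970: 31 days (October has 31).
Nov 22, 1970 → Dec 22, 1970: 30 days (November has 30).
Dec 22, 1970 → Jan 22, 1971: 31 days (December has 31).
Jan 22, 1971 → Feb 22, 1971: 31 days (January has 31).
Feb 22, 1971 → Mar 22, 1971: 28 days (February has 28).
Mar 22, 1971 → Apr 6, 1971: 15 days.
Total: 1384 days.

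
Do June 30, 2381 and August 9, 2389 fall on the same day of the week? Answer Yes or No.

No

From Jun 30, 2381 to Aug 9, 2389 is 2962 days.
2962 mod 7 = 1, so they are different weekdays.
(Jun 30, 2381 is a Tuesday; Aug 9, 2389 is a Wednesday.)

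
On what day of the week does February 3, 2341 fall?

Monday

Doomsday rule: the anchor day for the 2300s is Wednesday. For year 41: 41÷12 = 3 r 5, and 5÷4 = 1, so 3+5+1 = 9.
Wednesday + 9 ≡ Friday — that's 2341's doomsday.
In February the doomsday date is Feb 28 (2341 is not a leap year).
Feb 3 is 25 days before Feb 28; 25 mod 7 = 4, so Friday − 4 = Monday.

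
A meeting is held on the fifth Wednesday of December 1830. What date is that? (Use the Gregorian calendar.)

December 1, 1830 is a Wednesday.
The first Wednesday is therefore December 1 (same day).
The fifth Wednesday is 1 + 4×7 = December 29.

December 29, 1830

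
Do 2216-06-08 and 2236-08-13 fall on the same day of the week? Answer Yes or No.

From Jun 8, 2216 to Aug 13, 2236 is 7371 days.
7371 mod 7 = 0, so they are the same weekday.
(Jun 8, 2216 is a Saturday; Aug 13, 2236 is a Saturday.)

Yes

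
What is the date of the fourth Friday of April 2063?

April 27, 2063

April 1, 2063 is a Sunday.
The first Friday is therefore April 6 (5 days later).
The fourth Friday is 6 + 3×7 = April 27.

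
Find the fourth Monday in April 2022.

April 25, 2022

April 1, 2022 is a Friday.
The first Monday is therefore April 4 (3 days later).
The fourth Monday is 4 + 3×7 = April 25.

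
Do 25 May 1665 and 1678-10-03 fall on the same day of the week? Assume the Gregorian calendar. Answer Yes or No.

Yes

From May 25, 1665 to Oct 3, 1678 is 4879 days.
4879 mod 7 = 0, so they are the same weekday.
(May 25, 1665 is a Monday; Oct 3, 1678 is a Monday.)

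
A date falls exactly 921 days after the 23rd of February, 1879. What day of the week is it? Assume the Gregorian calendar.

First find the weekday of Feb 23, 1879. Doomsday rule: the anchor day for the 1800s is Friday. For year 79: 79÷12 = 6 r 7, and 7÷4 = 1, so 6+7+1 = 14.
Friday + 14 ≡ Friday — that's 1879's doomsday.
In February the doomsday date is Feb 28 (1879 is not a leap year).
Feb 23 is 5 days before Feb 28; 5 mod 7 = 5, so Friday − 5 = Sunday.
921 mod 7 = 4, so 921 days after a Sunday is Sunday + 4 = Thursday.

Thursday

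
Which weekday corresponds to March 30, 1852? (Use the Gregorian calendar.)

Tuesday

Doomsday rule: the anchor day for the 1800s is Friday. For year 52: 52÷12 = 4 r 4, and 4÷4 = 1, so 4+4+1 = 9.
Friday + 9 ≡ Sunday — that's 1852's doomsday.
In March the doomsday date is Mar 14.
Mar 30 is 16 days after Mar 14; 16 mod 7 = 2, so Sunday + 2 = Tuesday.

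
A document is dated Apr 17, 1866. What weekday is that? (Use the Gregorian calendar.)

Doomsday rule: the anchor day for the 1800s is Friday. For year 66: 66÷12 = 5 r 6, and 6÷4 = 1, so 5+6+1 = 12.
Friday + 12 ≡ Wednesday — that's 1866's doomsday.
In April the doomsday date is Apr 4.
Apr 17 is 13 days after Apr 4; 13 mod 7 = 6, so Wednesday + 6 = Tuesday.

Tuesday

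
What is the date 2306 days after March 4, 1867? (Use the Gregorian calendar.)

+366 (one year; includes Feb 29, 1868) → Mar 4, 1868 (1940 left).
+365 (one year) → Mar 4, 1869 (1575 left).
+365 (one year) → Mar 4, 1870 (1210 left).
+365 (one year) → Mar 4, 1871 (845 left).
+366 (one year; includes Feb 29, 1872) → Mar 4, 1872 (479 left).
+365 (one year) → Mar 4, 1873 (114 left).
Mar has 31 days: +28 → Apr 1, 1873 (86 left).
Apr has 30 days: +30 → May 1, 1873 (56 left).
May has 31 days: +31 → Jun 1, 1873 (25 left).
+25 → Jun 26, 1873.

June 26, 1873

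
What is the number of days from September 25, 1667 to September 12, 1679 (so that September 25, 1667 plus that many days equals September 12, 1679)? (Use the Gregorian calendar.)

Sep 25, 1667 → Sep 25, 1668: 366 days (Feb 29, 1668 is in that span).
Sep 25, 1668 → Sep 25, 1669: 365 days.
Sep 25, 1669 → Sep 25, 1670: 365 days.
Sep 25, 1670 → Sep 25, 1671: 365 days.
Sep 25, 1671 → Sep 25, 1672: 366 days (Feb 29, 1672 is in that span).
Sep 25, 1672 → Sep 25, 1673: 365 days.
Sep 25, 1673 → Sep 25, 1674: 365 days.
Sep 25, 1674 → Sep 25, 1675: 365 days.
Sep 25, 1675 → Sep 25, 1676: 366 days (Feb 29, 1676 is in that span).
Sep 25, 1676 → Sep 25, 1677: 365 days.
Sep 25, 1677 → Sep 25, 1678: 365 days.
Sep 25, 1678 → Oct 25, 1678: 30 days (September has 30).
Oct 25, 1678 → Nov 25, 1678: 31 days (October has 31).
Nov 25, 1678 → Dec 25, 1678: 30 days (November has 30).
Dec 25, 1678 → Jan 25, 1679: 31 days (December has 31).
Jan 25, 1679 → Feb 25, 1679: 31 days (January has 31).
Feb 25, 1679 → Mar 25, 1679: 28 days (February has 28).
Mar 25, 1679 → Apr 25, 1679: 31 days (March has 31).
Apr 25, 1679 → May 25, 1679: 30 days (April has 30).
May 25, 1679 → Jun 25, 1679: 31 days (May has 31).
Jun 25, 1679 → Jul 25, 1679: 30 days (June has 30).
Jul 25, 1679 → Aug 25, 1679: 31 days (July has 31).
Aug 25, 1679 → Sep 12, 1679: 18 days.
Total: 4370 days.

4370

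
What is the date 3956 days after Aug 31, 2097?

July 1, 2108

+365 (one year) → Aug 31, 2098 (3591 left).
+365 (one year) → Aug 31, 2099 (3226 left).
+365 (one year) → Aug 31, 2100 (2861 left).
+365 (one year) → Aug 31, 2101 (2496 left).
+365 (one year) → Aug 31, 2102 (2131 left).
+365 (one year) → Aug 31, 2103 (1766 left).
+366 (one year; includes Feb 29, 2104) → Aug 31, 2104 (1400 left).
+365 (one year) → Aug 31, 2105 (1035 left).
+365 (one year) → Aug 31, 2106 (670 left).
+365 (one year) → Aug 31, 2107 (305 left).
Aug has 31 days: +1 → Sep 1, 2107 (304 left).
Sep has 30 days: +30 → Oct 1, 2107 (274 left).
Oct has 31 days: +31 → Nov 1, 2107 (243 left).
Nov has 30 days: +30 → Dec 1, 2107 (213 left).
Dec has 31 days: +31 → Jan 1, 2108 (182 left).
Jan has 31 days: +31 → Feb 1, 2108 (151 left).
Feb has 29 days: +29 → Mar 1, 2108 (122 left).
Mar has 31 days: +31 → Apr 1, 2108 (91 left).
Apr has 30 days: +30 → May 1, 2108 (61 left).
May has 31 days: +31 → Jun 1, 2108 (30 left).
Jun has 30 days: +30 → Jul 1, 2108 (0 left).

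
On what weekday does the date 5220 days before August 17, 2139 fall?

First find the weekday of Aug 17, 2139. Doomsday rule: the anchor day for the 2100s is Sunday. For year 39: 39÷12 = 3 r 3, and 3÷4 = 0, so 3+3+0 = 6.
Sunday + 6 ≡ Saturday — that's 2139's doomsday.
In August the doomsday date is Aug 8.
Aug 17 is 9 days after Aug 8; 9 mod 7 = 2, so Saturday + 2 = Monday.
5220 mod 7 = 5, so 5220 days before a Monday is Monday − 5 = Wednesday.

Wednesday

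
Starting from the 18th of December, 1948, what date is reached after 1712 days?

August 26, 1953

+365 (one year) → Dec 18, 1949 (1347 left).
+365 (one year) → Dec 18, 1950 (982 left).
+365 (one year) → Dec 18, 1951 (617 left).
+366 (one year; includes Feb 29, 1952) → Dec 18, 1952 (251 left).
Dec has 31 days: +14 → Jan 1, 1953 (237 left).
Jan has 31 days: +31 → Feb 1, 1953 (206 left).
Feb has 28 days: +28 → Mar 1, 1953 (178 left).
Mar has 31 days: +31 → Apr 1, 1953 (147 left).
Apr has 30 days: +30 → May 1, 1953 (117 left).
May has 31 days: +31 → Jun 1, 1953 (86 left).
Jun has 30 days: +30 → Jul 1, 1953 (56 left).
Jul has 31 days: +31 → Aug 1, 1953 (25 left).
+25 → Aug 26, 1953.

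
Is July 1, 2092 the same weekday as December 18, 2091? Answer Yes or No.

From Dec 18, 2091 to Jul 1, 2092 is 196 days.
196 mod 7 = 0, so they are the same weekday.
(Dec 18, 2091 is a Tuesday; Jul 1, 2092 is a Tuesday.)

Yes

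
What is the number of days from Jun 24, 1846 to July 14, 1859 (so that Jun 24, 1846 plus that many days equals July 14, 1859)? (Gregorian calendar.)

4768

Jun 24, 1846 → Jun 24, 1847: 365 days.
Jun 24, 1847 → Jun 24, 1848: 366 days (Feb 29, 1848 is in that span).
Jun 24, 1848 → Jun 24, 1849: 365 days.
Jun 24, 1849 → Jun 24, 1850: 365 days.
Jun 24, 1850 → Jun 24, 1851: 365 days.
Jun 24, 1851 → Jun 24, 1852: 366 days (Feb 29, 1852 is in that span).
Jun 24, 1852 → Jun 24, 1853: 365 days.
Jun 24, 1853 → Jun 24, 1854: 365 days.
Jun 24, 1854 → Jun 24, 1855: 365 days.
Jun 24, 1855 → Jun 24, 1856: 366 days (Feb 29, 1856 is in that span).
Jun 24, 1856 → Jun 24, 1857: 365 days.
Jun 24, 1857 → Jun 24, 1858: 365 days.
Jun 24, 1858 → Jul 24, 1858: 30 days (June has 30).
Jul 24, 1858 → Aug 24, 1858: 31 days (July has 31).
Aug 24, 1858 → Sep 24, 1858: 31 days (August has 31).
Sep 24, 1858 → Oct 24, 1858: 30 days (September has 30).
Oct 24, 1858 → Nov 24, 1858: 31 days (October has 31).
Nov 24, 1858 → Dec 24, 1858: 30 days (November has 30).
Dec 24, 1858 → Jan 24, 1859: 31 days (December has 31).
Jan 24, 1859 → Feb 24, 1859: 31 days (January has 31).
Feb 24, 1859 → Mar 24, 1859: 28 days (February has 28).
Mar 24, 1859 → Apr 24, 1859: 31 days (March has 31).
Apr 24, 1859 → May 24, 1859: 30 days (April has 30).
May 24, 1859 → Jun 24, 1859: 31 days (May has 31).
Jun 24, 1859 → Jul 14, 1859: 20 days.
Total: 4768 days.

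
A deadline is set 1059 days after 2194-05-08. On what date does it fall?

+365 (one year) → May 8, 2195 (694 left).
+366 (one year; includes Feb 29, 2196) → May 8, 2196 (328 left).
May has 31 days: +24 → Jun 1, 2196 (304 left).
Jun has 30 days: +30 → Jul 1, 2196 (274 left).
Jul has 31 days: +31 → Aug 1, 2196 (243 left).
Aug has 31 days: +31 → Sep 1, 2196 (212 left).
Sep has 30 days: +30 → Oct 1, 2196 (182 left).
Oct has 31 days: +31 → Nov 1, 2196 (151 left).
Nov has 30 days: +30 → Dec 1, 2196 (121 left).
Dec has 31 days: +31 → Jan 1, 2197 (90 left).
Jan has 31 days: +31 → Feb 1, 2197 (59 left).
Feb has 28 days: +28 → Mar 1, 2197 (31 left).
Mar has 31 days: +31 → Apr 1, 2197 (0 left).

April 1, 2197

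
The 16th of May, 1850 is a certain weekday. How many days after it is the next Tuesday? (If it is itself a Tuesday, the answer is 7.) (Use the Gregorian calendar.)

5

May 16, 1850 is a Thursday.
From Thursday to the next Tuesday is 5 days.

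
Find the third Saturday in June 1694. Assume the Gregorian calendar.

June 19, 1694

June 1, 1694 is a Tuesday.
The first Saturday is therefore June 5 (4 days later).
The third Saturday is 5 + 2×7 = June 19.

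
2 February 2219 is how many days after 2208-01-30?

Jan 30, 2208 → Jan 30, 2209: 366 days (Feb 29, 2208 is in that span).
Jan 30, 2209 → Jan 30, 2210: 365 days.
Jan 30, 2210 → Jan 30, 2211: 365 days.
Jan 30, 2211 → Jan 30, 2212: 365 days.
Jan 30, 2212 → Jan 30, 2213: 366 days (Feb 29, 2212 is in that span).
Jan 30, 2213 → Jan 30, 2214: 365 days.
Jan 30, 2214 → Jan 30, 2215: 365 days.
Jan 30, 2215 → Jan 30, 2216: 365 days.
Jan 30, 2216 → Jan 30, 2217: 366 days (Feb 29, 2216 is in that span).
Jan 30, 2217 → Jan 30, 2218: 365 days.
Jan 30, 2218 → Feb 28, 2218: 29 days (January has 31).
Feb 28, 2218 → Mar 28, 2218: 28 days (February has 28).
Mar 28, 2218 → Apr 28, 2218: 31 days (March has 31).
Apr 28, 2218 → May 28, 2218: 30 days (April has 30).
May 28, 2218 → Jun 28, 2218: 31 days (May has 31).
Jun 28, 2218 → Jul 28, 2218: 30 days (June has 30).
Jul 28, 2218 → Aug 28, 2218: 31 days (July has 31).
Aug 28, 2218 → Sep 28, 2218: 31 days (August has 31).
Sep 28, 2218 → Oct 28, 2218: 30 days (September has 30).
Oct 28, 2218 → Nov 28, 2218: 31 days (October has 31).
Nov 28, 2218 → Dec 28, 2218: 30 days (November has 30).
Dec 28, 2218 → Jan 28, 2219: 31 days (December has 31).
Jan 28, 2219 → Feb 2, 2219: 5 days.
Total: 4021 days.

4021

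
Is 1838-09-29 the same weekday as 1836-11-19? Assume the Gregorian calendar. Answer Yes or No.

Yes

From Nov 19, 1836 to Sep 29, 1838 is 679 days.
679 mod 7 = 0, so they are the same weekday.
(Nov 19, 1836 is a Saturday; Sep 29, 1838 is a Saturday.)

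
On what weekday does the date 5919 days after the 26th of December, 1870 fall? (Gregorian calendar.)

Dec 26, 1870 is a Monday.
5919 mod 7 = 4, so 5919 days after a Monday is Monday + 4 = Friday.

Friday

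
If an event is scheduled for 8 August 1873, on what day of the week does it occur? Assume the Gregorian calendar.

Doomsday rule: the anchor day for the 1800s is Friday. For year 73: 73÷12 = 6 r 1, and 1÷4 = 0, so 6+1+0 = 7.
Friday + 7 ≡ Friday — that's 1873's doomsday.
In August the doomsday date is Aug 8.
Aug 8 is the doomsday itself: Friday.

Friday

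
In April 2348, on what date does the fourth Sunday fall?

April 1, 2348 is a Thursday.
The first Sunday is therefore April 4 (3 days later).
The fourth Sunday is 4 + 3×7 = April 25.

April 25, 2348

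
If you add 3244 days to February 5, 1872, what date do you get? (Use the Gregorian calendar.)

+366 (one year; includes Feb 29, 1872) → Feb 5, 1873 (2878 left).
+365 (one year) → Feb 5, 1874 (2513 left).
+365 (one year) → Feb 5, 1875 (2148 left).
+365 (one year) → Feb 5, 1876 (1783 left).
+366 (one year; includes Feb 29, 1876) → Feb 5, 1877 (1417 left).
+365 (one year) → Feb 5, 1878 (1052 left).
+365 (one year) → Feb 5, 1879 (687 left).
+365 (one year) → Feb 5, 1880 (322 left).
Feb has 29 days: +25 → Mar 1, 1880 (297 left).
Mar has 31 days: +31 → Apr 1, 1880 (266 left).
Apr has 30 days: +30 → May 1, 1880 (236 left).
May has 31 days: +31 → Jun 1, 1880 (205 left).
Jun has 30 days: +30 → Jul 1, 1880 (175 left).
Jul has 31 days: +31 → Aug 1, 1880 (144 left).
Aug has 31 days: +31 → Sep 1, 1880 (113 left).
Sep has 30 days: +30 → Oct 1, 1880 (83 left).
Oct has 31 days: +31 → Nov 1, 1880 (52 left).
Nov has 30 days: +30 → Dec 1, 1880 (22 left).
+22 → Dec 23, 1880.

December 23, 1880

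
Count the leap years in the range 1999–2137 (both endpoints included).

Multiples of 4 in [1999,2137]: 35.
Of those, multiples of 100: 2 (not leap unless ÷400).
Multiples of 400: 1.
Leap years = 35 − 2 + 1 = 34.

34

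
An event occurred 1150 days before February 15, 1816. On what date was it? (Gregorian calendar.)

−365 (one year) → Feb 15, 1815 (785 left).
−365 (one year) → Feb 15, 1814 (420 left).
−365 (one year) → Feb 15, 1813 (55 left).
−15 → Jan 31, 1813 (end of Jan, 31 days; 40 left).
−31 → Dec 31, 1812 (end of Dec, 31 days; 9 left).
−9 → Dec 22, 1812.

December 22, 1812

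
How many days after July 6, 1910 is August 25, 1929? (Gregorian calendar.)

6990

Jul 6, 1910 → Jul 6, 1911: 365 days.
Jul 6, 1911 → Jul 6, 1912: 366 days (Feb 29, 1912 is in that span).
Jul 6, 1912 → Jul 6, 1913: 365 days.
Jul 6, 1913 → Jul 6, 1914: 365 days.
Jul 6, 1914 → Jul 6, 1915: 365 days.
Jul 6, 1915 → Jul 6, 1916: 366 days (Feb 29, 1916 is in that span).
Jul 6, 1916 → Jul 6, 1917: 365 days.
Jul 6, 1917 → Jul 6, 1918: 365 days.
Jul 6, 1918 → Jul 6, 1919: 365 days.
Jul 6, 1919 → Jul 6, 1920: 366 days (Feb 29, 1920 is in that span).
Jul 6, 1920 → Jul 6, 1921: 365 days.
Jul 6, 1921 → Jul 6, 1922: 365 days.
Jul 6, 1922 → Jul 6, 1923: 365 days.
Jul 6, 1923 → Jul 6, 1924: 366 days (Feb 29, 1924 is in that span).
Jul 6, 1924 → Jul 6, 1925: 365 days.
Jul 6, 1925 → Jul 6, 1926: 365 days.
Jul 6, 1926 → Jul 6, 1927: 365 days.
Jul 6, 1927 → Jul 6, 1928: 366 days (Feb 29, 1928 is in that span).
Jul 6, 1928 → Jul 6, 1929: 365 days.
Jul 6, 1929 → Aug 6, 1929: 31 days (July has 31).
Aug 6, 1929 → Aug 25, 1929: 19 days.
Total: 6990 days.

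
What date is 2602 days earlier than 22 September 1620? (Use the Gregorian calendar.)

August 8, 1613

−366 (one year; includes Feb 29, 1620) → Sep 22, 1619 (2236 left).
−365 (one year) → Sep 22, 1618 (1871 left).
−365 (one year) → Sep 22, 1617 (1506 left).
−365 (one year) → Sep 22, 1616 (1141 left).
−366 (one year; includes Feb 29, 1616) → Sep 22, 1615 (775 left).
−365 (one year) → Sep 22, 1614 (410 left).
−365 (one year) → Sep 22, 1613 (45 left).
−22 → Aug 31, 1613 (end of Aug, 31 days; 23 left).
−23 → Aug 8, 1613.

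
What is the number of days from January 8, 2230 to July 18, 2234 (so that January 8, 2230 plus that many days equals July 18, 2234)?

1652

Jan 8, 2230 → Jan 8, 2231: 365 days.
Jan 8, 2231 → Jan 8, 2232: 365 days.
Jan 8, 2232 → Jan 8, 2233: 366 days (Feb 29, 2232 is in that span).
Jan 8, 2233 → Jan 8, 2234: 365 days.
Jan 8, 2234 → Feb 8, 2234: 31 days (January has 31).
Feb 8, 2234 → Mar 8, 2234: 28 days (February has 28).
Mar 8, 2234 → Apr 8, 2234: 31 days (March has 31).
Apr 8, 2234 → May 8, 2234: 30 days (April has 30).
May 8, 2234 → Jun 8, 2234: 31 days (May has 31).
Jun 8, 2234 → Jul 8, 2234: 30 days (June has 30).
Jul 8, 2234 → Jul 18, 2234: 10 days.
Total: 1652 days.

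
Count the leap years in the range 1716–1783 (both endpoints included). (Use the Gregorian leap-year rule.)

Multiples of 4 in [1716,1783]: 17.
Of those, multiples of 100: 0 (not leap unless ÷400).
Multiples of 400: 0.
Leap years = 17 − 0 + 0 = 17.

17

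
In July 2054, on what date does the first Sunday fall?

July 1, 2054 is a Wednesday.
The first Sunday is therefore July 5 (4 days later).

July 5, 2054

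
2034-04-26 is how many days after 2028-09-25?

2039

Sep 25, 2028 → Sep 25, 2029: 365 days.
Sep 25, 2029 → Sep 25, 2030: 365 days.
Sep 25, 2030 → Sep 25, 2031: 365 days.
Sep 25, 2031 → Sep 25, 2032: 366 days (Feb 29, 2032 is in that span).
Sep 25, 2032 → Sep 25, 2033: 365 days.
Sep 25, 2033 → Oct 25, 2033: 30 days (September has 30).
Oct 25, 2033 → Nov 25, 2033: 31 days (October has 31).
Nov 25, 2033 → Dec 25, 2033: 30 days (November has 30).
Dec 25, 2033 → Jan 25, 2034: 31 days (December has 31).
Jan 25, 2034 → Feb 25, 2034: 31 days (January has 31).
Feb 25, 2034 → Mar 25, 2034: 28 days (February has 28).
Mar 25, 2034 → Apr 25, 2034: 31 days (March has 31).
Apr 25, 2034 → Apr 26, 2034: 1 days.
Total: 2039 days.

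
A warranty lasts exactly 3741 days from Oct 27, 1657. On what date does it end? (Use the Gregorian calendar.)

January 24, 1668

+365 (one year) → Oct 27, 1658 (3376 left).
+365 (one year) → Oct 27, 1659 (3011 left).
+366 (one year; includes Feb 29, 1660) → Oct 27, 1660 (2645 left).
+365 (one year) → Oct 27, 1661 (2280 left).
+365 (one year) → Oct 27, 1662 (1915 left).
+365 (one year) → Oct 27, 1663 (1550 left).
+366 (one year; includes Feb 29, 1664) → Oct 27, 1664 (1184 left).
+365 (one year) → Oct 27, 1665 (819 left).
+365 (one year) → Oct 27, 1666 (454 left).
+365 (one year) → Oct 27, 1667 (89 left).
Oct has 31 days: +5 → Nov 1, 1667 (84 left).
Nov has 30 days: +30 → Dec 1, 1667 (54 left).
Dec has 31 days: +31 → Jan 1, 1668 (23 left).
+23 → Jan 24, 1668.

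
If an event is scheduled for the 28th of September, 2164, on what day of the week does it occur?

Doomsday rule: the anchor day for the 2100s is Sunday. For year 64: 64÷12 = 5 r 4, and 4÷4 = 1, so 5+4+1 = 10.
Sunday + 10 ≡ Wednesday — that's 2164's doomsday.
In September the doomsday date is Sep 5.
Sep 28 is 23 days after Sep 5; 23 mod 7 = 2, so Wednesday + 2 = Friday.

Friday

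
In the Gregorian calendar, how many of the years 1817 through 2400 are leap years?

Multiples of 4 in [1817,2400]: 146.
Of those, multiples of 100: 6 (not leap unless ÷400).
Multiples of 400: 2.
Leap years = 146 − 6 + 2 = 142.

142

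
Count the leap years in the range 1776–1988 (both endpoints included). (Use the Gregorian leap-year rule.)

52

Multiples of 4 in [1776,1988]: 54.
Of those, multiples of 100: 2 (not leap unless ÷400).
Multiples of 400: 0.
Leap years = 54 − 2 + 0 = 52.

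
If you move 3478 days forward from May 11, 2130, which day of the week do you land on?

May 11, 2130 is a Thursday.
3478 mod 7 = 6, so 3478 days after a Thursday is Thursday + 6 = Wednesday.

Wednesday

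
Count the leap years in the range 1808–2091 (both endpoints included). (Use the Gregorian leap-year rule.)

70

Multiples of 4 in [1808,2091]: 71.
Of those, multiples of 100: 2 (not leap unless ÷400).
Multiples of 400: 1.
Leap years = 71 − 2 + 1 = 70.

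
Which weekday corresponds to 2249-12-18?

Tuesday

Doomsday rule: the anchor day for the 2200s is Friday. For year 49: 49÷12 = 4 r 1, and 1÷4 = 0, so 4+1+0 = 5.
Friday + 5 ≡ Wednesday — that's 2249's doomsday.
In December the doomsday date is Dec 12.
Dec 18 is 6 days after Dec 12; 6 mod 7 = 6, so Wednesday + 6 = Tuesday.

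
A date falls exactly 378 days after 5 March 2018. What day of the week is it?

Mar 5, 2018 is a Monday.
378 mod 7 = 0, so 378 days after a Monday is Monday + 0 = Monday.

Monday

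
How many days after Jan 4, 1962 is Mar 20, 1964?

Jan 4, 1962 → Jan 4, 1963: 365 days.
Jan 4, 1963 → Jan 4, 1964: 365 days.
Jan 4, 1964 → Feb 4, 1964: 31 days (January has 31).
Feb 4, 1964 → Mar 4, 1964: 29 days (February has 29).
Mar 4, 1964 → Mar 20, 1964: 16 days.
Total: 806 days.

806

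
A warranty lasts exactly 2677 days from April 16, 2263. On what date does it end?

+366 (one year; includes Feb 29, 2264) → Apr 16, 2264 (2311 left).
+365 (one year) → Apr 16, 2265 (1946 left).
+365 (one year) → Apr 16, 2266 (1581 left).
+365 (one year) → Apr 16, 2267 (1216 left).
+366 (one year; includes Feb 29, 2268) → Apr 16, 2268 (850 left).
+365 (one year) → Apr 16, 2269 (485 left).
+365 (one year) → Apr 16, 2270 (120 left).
Apr has 30 days: +15 → May 1, 2270 (105 left).
May has 31 days: +31 → Jun 1, 2270 (74 left).
Jun has 30 days: +30 → Jul 1, 2270 (44 left).
Jul has 31 days: +31 → Aug 1, 2270 (13 left).
+13 → Aug 14, 2270.

August 14, 2270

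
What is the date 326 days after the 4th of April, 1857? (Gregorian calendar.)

February 24, 1858

Apr has 30 days: +27 → May 1, 1857 (299 left).
May has 31 days: +31 → Jun 1, 1857 (268 left).
Jun has 30 days: +30 → Jul 1, 1857 (238 left).
Jul has 31 days: +31 → Aug 1, 1857 (207 left).
Aug has 31 days: +31 → Sep 1, 1857 (176 left).
Sep has 30 days: +30 → Oct 1, 1857 (146 left).
Oct has 31 days: +31 → Nov 1, 1857 (115 left).
Nov has 30 days: +30 → Dec 1, 1857 (85 left).
Dec has 31 days: +31 → Jan 1, 1858 (54 left).
Jan has 31 days: +31 → Feb 1, 1858 (23 left).
+23 → Feb 24, 1858.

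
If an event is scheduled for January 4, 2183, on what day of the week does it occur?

Doomsday rule: the anchor day for the 2100s is Sunday. For year 83: 83÷12 = 6 r 11, and 11÷4 = 2, so 6+11+2 = 19.
Sunday + 19 ≡ Friday — that's 2183's doomsday.
In January the doomsday date is Jan 3 (2183 is not a leap year).
Jan 4 is 1 day after Jan 3; 1 mod 7 = 1, so Friday + 1 = Saturday.

Saturday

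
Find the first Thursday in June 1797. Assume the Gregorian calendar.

June 1, 1797 is a Thursday.
The first Thursday is therefore June 1 (same day).

June 1, 1797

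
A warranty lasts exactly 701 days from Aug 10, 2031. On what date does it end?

July 11, 2033

+366 (one year; includes Feb 29, 2032) → Aug 10, 2032 (335 left).
Aug has 31 days: +22 → Sep 1, 2032 (313 left).
Sep has 30 days: +30 → Oct 1, 2032 (283 left).
Oct has 31 days: +31 → Nov 1, 2032 (252 left).
Nov has 30 days: +30 → Dec 1, 2032 (222 left).
Dec has 31 days: +31 → Jan 1, 2033 (191 left).
Jan has 31 days: +31 → Feb 1, 2033 (160 left).
Feb has 28 days: +28 → Mar 1, 2033 (132 left).
Mar has 31 days: +31 → Apr 1, 2033 (101 left).
Apr has 30 days: +30 → May 1, 2033 (71 left).
May has 31 days: +31 → Jun 1, 2033 (40 left).
Jun has 30 days: +30 → Jul 1, 2033 (10 left).
+10 → Jul 11, 2033.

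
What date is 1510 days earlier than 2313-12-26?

−365 (one year) → Dec 26, 2312 (1145 left).
−366 (one year; includes Feb 29, 2312) → Dec 26, 2311 (779 left).
−365 (one year) → Dec 26, 2310 (414 left).
−365 (one year) → Dec 26, 2309 (49 left).
−26 → Nov 30, 2309 (end of Nov, 30 days; 23 left).
−23 → Nov 7, 2309.

November 7, 2309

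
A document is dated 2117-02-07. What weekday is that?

Doomsday rule: the anchor day for the 2100s is Sunday. For year 17: 17÷12 = 1 r 5, and 5÷4 = 1, so 1+5+1 = 7.
Sunday + 7 ≡ Sunday — that's 2117's doomsday.
In February the doomsday date is Feb 28 (2117 is not a leap year).
Feb 7 is 21 days before Feb 28; 21 mod 7 = 0, so Sunday − 0 = Sunday.

Sunday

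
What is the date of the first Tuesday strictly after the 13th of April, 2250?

April 16, 2250

Apr 13, 2250 is a Saturday.
From Saturday to the next Tuesday is 3 days.
Apr 13, 2250 + 3 = Apr 16, 2250.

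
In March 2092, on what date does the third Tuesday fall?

March 1, 2092 is a Saturday.
The first Tuesday is therefore March 4 (3 days later).
The third Tuesday is 4 + 2×7 = March 18.

March 18, 2092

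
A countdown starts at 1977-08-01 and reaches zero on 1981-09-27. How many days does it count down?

1518

Aug 1, 1977 → Aug 1, 1978: 365 days.
Aug 1, 1978 → Aug 1, 1979: 365 days.
Aug 1, 1979 → Aug 1, 1980: 366 days (Feb 29, 1980 is in that span).
Aug 1, 1980 → Aug 1, 1981: 365 days.
Aug 1, 1981 → Sep 1, 1981: 31 days (August has 31).
Sep 1, 1981 → Sep 27, 1981: 26 days.
Total: 1518 days.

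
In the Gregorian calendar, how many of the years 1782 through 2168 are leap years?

94

Multiples of 4 in [1782,2168]: 97.
Of those, multiples of 100: 4 (not leap unless ÷400).
Multiples of 400: 1.
Leap years = 97 − 4 + 1 = 94.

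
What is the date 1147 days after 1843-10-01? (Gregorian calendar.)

November 21, 1846

+366 (one year; includes Feb 29, 1844) → Oct 1, 1844 (781 left).
+365 (one year) → Oct 1, 1845 (416 left).
+365 (one year) → Oct 1, 1846 (51 left).
Oct has 31 days: +31 → Nov 1, 1846 (20 left).
+20 → Nov 21, 1846.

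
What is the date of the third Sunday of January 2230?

January 17, 2230

January 1, 2230 is a Friday.
The first Sunday is therefore January 3 (2 days later).
The third Sunday is 3 + 2×7 = January 17.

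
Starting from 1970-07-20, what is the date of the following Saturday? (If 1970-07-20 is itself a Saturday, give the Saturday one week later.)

July 25, 1970

Jul 20, 1970 is a Monday.
From Monday to the next Saturday is 5 days.
Jul 20, 1970 + 5 = Jul 25, 1970.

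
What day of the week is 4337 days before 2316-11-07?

Friday

Nov 7, 2316 is a Tuesday.
4337 mod 7 = 4, so 4337 days before a Tuesday is Tuesday − 4 = Friday.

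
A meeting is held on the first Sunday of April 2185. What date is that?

April 1, 2185 is a Friday.
The first Sunday is therefore April 3 (2 days later).

April 3, 2185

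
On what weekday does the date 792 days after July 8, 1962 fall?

First find the weekday of Jul 8, 1962. Doomsday rule: the anchor day for the 1900s is Wednesday. For year 62: 62÷12 = 5 r 2, and 2÷4 = 0, so 5+2+0 = 7.
Wednesday + 7 ≡ Wednesday — that's 1962's doomsday.
In July the doomsday date is Jul 11.
Jul 8 is 3 days before Jul 11; 3 mod 7 = 3, so Wednesday − 3 = Sunday.
792 mod 7 = 1, so 792 days after a Sunday is Sunday + 1 = Monday.

Monday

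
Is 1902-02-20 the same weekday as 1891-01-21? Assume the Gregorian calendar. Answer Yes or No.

From Jan 21, 1891 to Feb 20, 1902 is 4047 days.
4047 mod 7 = 1, so they are different weekdays.
(Jan 21, 1891 is a Wednesday; Feb 20, 1902 is a Thursday.)

No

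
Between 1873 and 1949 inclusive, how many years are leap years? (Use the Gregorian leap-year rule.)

Multiples of 4 in [1873,1949]: 19.
Of those, multiples of 100: 1 (not leap unless ÷400).
Multiples of 400: 0.
Leap years = 19 − 1 + 0 = 18.

18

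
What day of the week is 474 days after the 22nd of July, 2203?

Wednesday

Jul 22, 2203 is a Friday.
474 mod 7 = 5, so 474 days after a Friday is Friday + 5 = Wednesday.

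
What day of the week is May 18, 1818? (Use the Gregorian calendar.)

Monday

Doomsday rule: the anchor day for the 1800s is Friday. For year 18: 18÷12 = 1 r 6, and 6÷4 = 1, so 1+6+1 = 8.
Friday + 8 ≡ Saturday — that's 1818's doomsday.
In May the doomsday date is May 9.
May 18 is 9 days after May 9; 9 mod 7 = 2, so Saturday + 2 = Monday.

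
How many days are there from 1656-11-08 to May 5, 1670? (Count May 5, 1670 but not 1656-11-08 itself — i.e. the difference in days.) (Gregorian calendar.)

Nov 8, 1656 → Nov 8, 1657: 365 days.
Nov 8, 1657 → Nov 8, 1658: 365 days.
Nov 8, 1658 → Nov 8, 1659: 365 days.
Nov 8, 1659 → Nov 8, 1660: 366 days (Feb 29, 1660 is in that span).
Nov 8, 1660 → Nov 8, 1661: 365 days.
Nov 8, 1661 → Nov 8, 1662: 365 days.
Nov 8, 1662 → Nov 8, 1663: 365 days.
Nov 8, 1663 → Nov 8, 1664: 366 days (Feb 29, 1664 is in that span).
Nov 8, 1664 → Nov 8, 1665: 365 days.
Nov 8, 1665 → Nov 8, 1666: 365 days.
Nov 8, 1666 → Nov 8, 1667: 365 days.
Nov 8, 1667 → Nov 8, 1668: 366 days (Feb 29, 1668 is in that span).
Nov 8, 1668 → Nov 8, 1669: 365 days.
Nov 8, 1669 → Dec 8, 1669: 30 days (November has 30).
Dec 8, 1669 → Jan 8, 1670: 31 days (December has 31).
Jan 8, 1670 → Feb 8, 1670: 31 days (January has 31).
Feb 8, 1670 → Mar 8, 1670: 28 days (February has 28).
Mar 8, 1670 → Apr 8, 1670: 31 days (March has 31).
Apr 8, 1670 → May 5, 1670: 27 days.
Total: 4926 days.

4926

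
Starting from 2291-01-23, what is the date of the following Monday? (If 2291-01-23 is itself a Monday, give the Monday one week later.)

January 26, 2291

Jan 23, 2291 is a Friday.
From Friday to the next Monday is 3 days.
Jan 23, 2291 + 3 = Jan 26, 2291.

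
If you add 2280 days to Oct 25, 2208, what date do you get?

+365 (one year) → Oct 25, 2209 (1915 left).
+365 (one year) → Oct 25, 2210 (1550 left).
+365 (one year) → Oct 25, 2211 (1185 left).
+366 (one year; includes Feb 29, 2212) → Oct 25, 2212 (819 left).
+365 (one year) → Oct 25, 2213 (454 left).
+365 (one year) → Oct 25, 2214 (89 left).
Oct has 31 days: +7 → Nov 1, 2214 (82 left).
Nov has 30 days: +30 → Dec 1, 2214 (52 left).
Dec has 31 days: +31 → Jan 1, 2215 (21 left).
+21 → Jan 22, 2215.

January 22, 2215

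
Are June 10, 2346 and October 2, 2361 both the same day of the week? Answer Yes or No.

Yes

From Jun 10, 2346 to Oct 2, 2361 is 5593 days.
5593 mod 7 = 0, so they are the same weekday.
(Jun 10, 2346 is a Monday; Oct 2, 2361 is a Monday.)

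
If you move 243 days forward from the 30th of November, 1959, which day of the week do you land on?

First find the weekday of Nov 30, 1959. Doomsday rule: the anchor day for the 1900s is Wednesday. For year 59: 59÷12 = 4 r 11, and 11÷4 = 2, so 4+11+2 = 17.
Wednesday + 17 ≡ Saturday — that's 1959's doomsday.
In November the doomsday date is Nov 7.
Nov 30 is 23 days after Nov 7; 23 mod 7 = 2, so Saturday + 2 = Monday.
243 mod 7 = 5, so 243 days after a Monday is Monday + 5 = Saturday.

Saturday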